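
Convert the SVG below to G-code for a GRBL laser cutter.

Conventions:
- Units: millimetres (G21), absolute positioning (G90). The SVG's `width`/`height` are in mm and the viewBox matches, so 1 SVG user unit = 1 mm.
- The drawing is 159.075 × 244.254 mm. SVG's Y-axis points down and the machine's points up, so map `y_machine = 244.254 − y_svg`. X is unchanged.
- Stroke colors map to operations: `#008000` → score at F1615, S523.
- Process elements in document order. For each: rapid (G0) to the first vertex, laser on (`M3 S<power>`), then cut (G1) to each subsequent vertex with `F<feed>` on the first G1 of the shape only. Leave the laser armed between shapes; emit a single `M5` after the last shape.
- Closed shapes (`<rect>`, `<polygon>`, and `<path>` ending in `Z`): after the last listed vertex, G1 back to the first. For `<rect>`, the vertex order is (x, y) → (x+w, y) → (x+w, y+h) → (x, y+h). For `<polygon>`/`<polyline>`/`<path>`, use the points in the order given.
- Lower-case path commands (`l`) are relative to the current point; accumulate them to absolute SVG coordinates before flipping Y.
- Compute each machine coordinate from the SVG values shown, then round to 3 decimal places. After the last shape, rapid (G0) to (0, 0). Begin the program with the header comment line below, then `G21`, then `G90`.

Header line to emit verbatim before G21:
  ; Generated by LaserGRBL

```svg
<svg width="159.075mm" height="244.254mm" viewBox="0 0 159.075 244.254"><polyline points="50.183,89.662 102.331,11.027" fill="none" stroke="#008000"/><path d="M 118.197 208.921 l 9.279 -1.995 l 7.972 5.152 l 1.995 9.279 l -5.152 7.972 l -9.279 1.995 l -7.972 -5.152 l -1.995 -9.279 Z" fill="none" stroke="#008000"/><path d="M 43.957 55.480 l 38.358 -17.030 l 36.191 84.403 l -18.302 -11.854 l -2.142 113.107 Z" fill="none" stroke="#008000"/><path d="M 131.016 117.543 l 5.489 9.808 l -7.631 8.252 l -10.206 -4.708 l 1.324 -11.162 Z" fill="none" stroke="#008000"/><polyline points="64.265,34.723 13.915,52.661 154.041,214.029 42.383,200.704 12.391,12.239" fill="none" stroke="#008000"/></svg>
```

; Generated by LaserGRBL
G21
G90
G0 X50.183 Y154.592
M3 S523
G1 X102.331 Y233.227 F1615
G0 X118.197 Y35.333
M3 S523
G1 X127.476 Y37.328 F1615
G1 X135.448 Y32.176
G1 X137.443 Y22.897
G1 X132.291 Y14.925
G1 X123.012 Y12.930
G1 X115.040 Y18.082
G1 X113.045 Y27.361
G1 X118.197 Y35.333
G0 X43.957 Y188.774
M3 S523
G1 X82.315 Y205.804 F1615
G1 X118.506 Y121.401
G1 X100.204 Y133.255
G1 X98.062 Y20.148
G1 X43.957 Y188.774
G0 X131.016 Y126.711
M3 S523
G1 X136.505 Y116.903 F1615
G1 X128.874 Y108.651
G1 X118.668 Y113.359
G1 X119.992 Y124.521
G1 X131.016 Y126.711
G0 X64.265 Y209.531
M3 S523
G1 X13.915 Y191.593 F1615
G1 X154.041 Y30.225
G1 X42.383 Y43.550
G1 X12.391 Y232.015
M5
G0 X0.000 Y0.000

Since the viewBox matches the mm dimensions, user units are millimetres directly. The only transform is the Y-flip y_m = 244.254 − y_svg.

Shape 1 is a line segment drawn with `<polyline>`. Its stroke #008000 means score at S523, F1615. After flipping Y the toolpath is (50.183,154.592) → (102.331,233.227).

Shape 2 is a regular polygon drawn with `<path>`. Its stroke #008000 means score at S523, F1615. After flipping Y the toolpath is (118.197,35.333) → (127.476,37.328) → (135.448,32.176) → (137.443,22.897) → (132.291,14.925) → (123.012,12.930) → (115.040,18.082) → (113.045,27.361) → (118.197,35.333), returning to the start.

Shape 3 is a closed polygon drawn with `<path>`. Its stroke #008000 means score at S523, F1615. After flipping Y the toolpath is (43.957,188.774) → (82.315,205.804) → (118.506,121.401) → (100.204,133.255) → (98.062,20.148) → (43.957,188.774), returning to the start.

Shape 4 is a regular polygon drawn with `<path>`. Its stroke #008000 means score at S523, F1615. After flipping Y the toolpath is (131.016,126.711) → (136.505,116.903) → (128.874,108.651) → (118.668,113.359) → (119.992,124.521) → (131.016,126.711), returning to the start.

Shape 5 is a open polyline drawn with `<polyline>`. Its stroke #008000 means score at S523, F1615. After flipping Y the toolpath is (64.265,209.531) → (13.915,191.593) → (154.041,30.225) → (42.383,43.550) → (12.391,232.015).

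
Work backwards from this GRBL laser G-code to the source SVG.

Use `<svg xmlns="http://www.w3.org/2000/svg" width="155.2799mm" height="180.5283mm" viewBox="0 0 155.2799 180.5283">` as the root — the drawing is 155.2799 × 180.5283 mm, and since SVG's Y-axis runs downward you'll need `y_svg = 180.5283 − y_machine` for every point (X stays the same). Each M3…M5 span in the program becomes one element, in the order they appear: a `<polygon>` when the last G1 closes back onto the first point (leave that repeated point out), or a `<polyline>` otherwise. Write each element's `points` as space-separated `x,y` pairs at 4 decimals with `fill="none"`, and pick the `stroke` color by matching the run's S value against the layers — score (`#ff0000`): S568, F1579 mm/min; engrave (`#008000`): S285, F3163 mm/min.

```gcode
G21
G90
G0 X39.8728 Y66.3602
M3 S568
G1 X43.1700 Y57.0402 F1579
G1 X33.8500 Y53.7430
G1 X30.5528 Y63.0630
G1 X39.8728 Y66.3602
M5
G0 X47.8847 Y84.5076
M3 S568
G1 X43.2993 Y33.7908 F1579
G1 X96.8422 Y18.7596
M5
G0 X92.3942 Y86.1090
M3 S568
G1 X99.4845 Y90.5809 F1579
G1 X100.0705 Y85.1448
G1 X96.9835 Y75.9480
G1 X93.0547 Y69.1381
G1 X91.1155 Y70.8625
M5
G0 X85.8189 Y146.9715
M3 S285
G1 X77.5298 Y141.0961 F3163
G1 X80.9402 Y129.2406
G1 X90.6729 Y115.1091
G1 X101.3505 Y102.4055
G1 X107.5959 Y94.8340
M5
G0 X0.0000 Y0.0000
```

<svg xmlns="http://www.w3.org/2000/svg" width="155.2799mm" height="180.5283mm" viewBox="0 0 155.2799 180.5283">
  <polygon points="39.8728,114.1681 43.1700,123.4881 33.8500,126.7853 30.5528,117.4653" fill="none" stroke="#ff0000"/>
  <polyline points="47.8847,96.0207 43.2993,146.7375 96.8422,161.7687" fill="none" stroke="#ff0000"/>
  <polyline points="92.3942,94.4193 99.4845,89.9474 100.0705,95.3835 96.9835,104.5803 93.0547,111.3902 91.1155,109.6658" fill="none" stroke="#ff0000"/>
  <polyline points="85.8189,33.5568 77.5298,39.4322 80.9402,51.2877 90.6729,65.4192 101.3505,78.1228 107.5959,85.6943" fill="none" stroke="#008000"/>
</svg>

y_svg = 180.5283 − y_m.

[1] S568→`#ff0000` (score); closed run; points: 39.8728,114.1681 43.1700,123.4881 33.8500,126.7853 30.5528,117.4653

[2] S568→`#ff0000` (score); open run; points: 47.8847,96.0207 43.2993,146.7375 96.8422,161.7687

[3] S568→`#ff0000` (score); open run; points: 92.3942,94.4193 99.4845,89.9474 100.0705,95.3835 96.9835,104.5803 93.0547,111.3902 91.1155,109.6658

[4] S285→`#008000` (engrave); open run; points: 85.8189,33.5568 77.5298,39.4322 80.9402,51.2877 90.6729,65.4192 101.3505,78.1228 107.5959,85.6943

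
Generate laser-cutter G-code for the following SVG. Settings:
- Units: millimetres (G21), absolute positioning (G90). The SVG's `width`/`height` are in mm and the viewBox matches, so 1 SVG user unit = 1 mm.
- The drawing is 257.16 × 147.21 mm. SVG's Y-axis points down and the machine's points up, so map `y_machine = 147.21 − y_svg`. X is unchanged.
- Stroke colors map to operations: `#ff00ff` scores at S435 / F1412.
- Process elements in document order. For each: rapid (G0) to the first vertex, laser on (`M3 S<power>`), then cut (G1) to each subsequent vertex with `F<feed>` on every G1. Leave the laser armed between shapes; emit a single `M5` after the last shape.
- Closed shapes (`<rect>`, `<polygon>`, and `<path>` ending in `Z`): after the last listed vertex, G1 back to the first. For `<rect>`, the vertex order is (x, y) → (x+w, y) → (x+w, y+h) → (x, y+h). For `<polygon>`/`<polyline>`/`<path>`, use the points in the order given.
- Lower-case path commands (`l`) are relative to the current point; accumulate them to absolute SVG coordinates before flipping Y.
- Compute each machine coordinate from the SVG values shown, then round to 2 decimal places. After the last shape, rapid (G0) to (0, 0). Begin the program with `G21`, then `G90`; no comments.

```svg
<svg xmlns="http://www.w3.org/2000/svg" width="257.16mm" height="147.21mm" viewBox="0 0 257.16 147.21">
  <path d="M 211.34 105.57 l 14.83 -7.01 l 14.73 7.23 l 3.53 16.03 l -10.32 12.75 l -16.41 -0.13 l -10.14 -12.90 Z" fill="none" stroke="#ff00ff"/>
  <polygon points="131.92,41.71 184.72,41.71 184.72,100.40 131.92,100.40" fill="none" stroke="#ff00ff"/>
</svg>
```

G21
G90
G0 X211.34 Y41.64
M3 S435
G1 X226.17 Y48.65 F1412
G1 X240.90 Y41.42 F1412
G1 X244.43 Y25.39 F1412
G1 X234.11 Y12.64 F1412
G1 X217.70 Y12.77 F1412
G1 X207.56 Y25.67 F1412
G1 X211.34 Y41.64 F1412
G0 X131.92 Y105.50
M3 S435
G1 X184.72 Y105.50 F1412
G1 X184.72 Y46.81 F1412
G1 X131.92 Y46.81 F1412
G1 X131.92 Y105.50 F1412
M5
G0 X0.00 Y0.00

viewBox `0 0 257.16 147.21` with mm width/height → 1 unit = 1 mm. Flip: y_m = 147.21 − y_svg.

**Shape 1** — `<path>` regular polygon, stroke `#ff00ff` → score (S435, F1412). Machine vertices: (211.34,41.64) → (226.17,48.65) → (240.90,41.42) → (244.43,25.39) → (234.11,12.64) → (217.70,12.77) → (207.56,25.67) → (211.34,41.64). Closed: final G1 returns to the first vertex.

**Shape 2** — `<polygon>` rectangle, stroke `#ff00ff` → score (S435, F1412). Machine vertices: (131.92,105.50) → (184.72,105.50) → (184.72,46.81) → (131.92,46.81) → (131.92,105.50). Closed: final G1 returns to the first vertex.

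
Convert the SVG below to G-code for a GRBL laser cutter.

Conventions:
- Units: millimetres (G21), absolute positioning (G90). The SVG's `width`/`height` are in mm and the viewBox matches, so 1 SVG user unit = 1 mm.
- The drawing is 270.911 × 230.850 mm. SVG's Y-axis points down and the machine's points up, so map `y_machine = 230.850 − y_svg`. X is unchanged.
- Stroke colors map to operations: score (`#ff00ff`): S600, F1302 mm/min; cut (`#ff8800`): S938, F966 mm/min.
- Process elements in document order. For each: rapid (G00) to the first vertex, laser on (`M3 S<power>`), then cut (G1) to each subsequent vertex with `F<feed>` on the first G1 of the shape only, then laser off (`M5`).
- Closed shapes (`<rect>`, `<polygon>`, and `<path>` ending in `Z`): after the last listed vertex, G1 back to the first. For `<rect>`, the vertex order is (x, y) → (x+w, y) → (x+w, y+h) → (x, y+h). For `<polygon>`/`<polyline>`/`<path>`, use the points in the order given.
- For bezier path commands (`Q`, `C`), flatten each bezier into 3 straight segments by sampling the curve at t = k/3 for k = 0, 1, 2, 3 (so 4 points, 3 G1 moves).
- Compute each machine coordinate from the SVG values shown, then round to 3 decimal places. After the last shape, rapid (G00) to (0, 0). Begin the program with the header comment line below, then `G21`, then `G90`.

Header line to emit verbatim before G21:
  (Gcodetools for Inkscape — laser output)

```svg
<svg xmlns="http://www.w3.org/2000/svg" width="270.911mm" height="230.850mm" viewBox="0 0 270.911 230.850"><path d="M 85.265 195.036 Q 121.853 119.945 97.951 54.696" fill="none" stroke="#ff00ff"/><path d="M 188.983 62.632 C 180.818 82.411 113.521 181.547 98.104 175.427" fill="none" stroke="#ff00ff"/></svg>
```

(Gcodetools for Inkscape — laser output)
G21
G90
G00 X85.265 Y35.814
M3 S600
G1 X102.936 Y84.781 F1302
G1 X107.165 Y131.561
G1 X97.951 Y176.154
M5
G00 X188.983 Y168.218
M3 S600
G1 X165.219 Y128.824 F1302
G1 X126.703 Y77.551
G1 X98.104 Y55.423
M5
G00 X0.000 Y0.000

1 u = 1 mm; y_m = 230.850 − y.

[1] `<path>` quadratic bezier, #ff00ff→score S600 F1302: (85.265,35.814) → (102.936,84.781) → (107.165,131.561) → (97.951,176.154)

[2] `<path>` cubic bezier, #ff00ff→score S600 F1302: (188.983,168.218) → (165.219,128.824) → (126.703,77.551) → (98.104,55.423)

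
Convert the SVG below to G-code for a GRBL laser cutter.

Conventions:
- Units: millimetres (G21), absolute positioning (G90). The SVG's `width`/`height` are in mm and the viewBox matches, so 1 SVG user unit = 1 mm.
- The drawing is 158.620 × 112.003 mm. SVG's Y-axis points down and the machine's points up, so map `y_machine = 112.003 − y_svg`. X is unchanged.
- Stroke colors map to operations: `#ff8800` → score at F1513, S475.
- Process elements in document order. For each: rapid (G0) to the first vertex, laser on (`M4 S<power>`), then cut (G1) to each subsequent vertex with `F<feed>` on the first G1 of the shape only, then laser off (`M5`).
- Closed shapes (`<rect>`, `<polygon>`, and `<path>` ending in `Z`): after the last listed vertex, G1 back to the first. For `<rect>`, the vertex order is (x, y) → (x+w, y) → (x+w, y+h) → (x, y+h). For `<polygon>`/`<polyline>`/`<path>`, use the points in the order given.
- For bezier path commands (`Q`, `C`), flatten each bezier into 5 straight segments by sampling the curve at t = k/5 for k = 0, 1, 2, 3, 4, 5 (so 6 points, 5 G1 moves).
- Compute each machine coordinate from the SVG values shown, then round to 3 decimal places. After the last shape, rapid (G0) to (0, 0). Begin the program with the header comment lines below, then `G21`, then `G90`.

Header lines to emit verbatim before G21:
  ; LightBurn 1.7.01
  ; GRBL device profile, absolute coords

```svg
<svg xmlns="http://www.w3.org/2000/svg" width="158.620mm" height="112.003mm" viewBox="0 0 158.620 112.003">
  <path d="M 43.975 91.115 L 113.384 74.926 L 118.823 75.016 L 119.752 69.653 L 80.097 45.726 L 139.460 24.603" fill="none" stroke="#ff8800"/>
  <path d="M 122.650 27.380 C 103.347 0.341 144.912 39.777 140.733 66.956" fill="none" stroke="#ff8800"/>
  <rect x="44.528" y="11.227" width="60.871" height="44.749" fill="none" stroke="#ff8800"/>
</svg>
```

; LightBurn 1.7.01
; GRBL device profile, absolute coords
G21
G90
G0 X43.975 Y20.888
M4 S475
G1 X113.384 Y37.077 F1513
G1 X118.823 Y36.987
G1 X119.752 Y42.350
G1 X80.097 Y66.277
G1 X139.460 Y87.400
M5
G0 X122.650 Y84.623
M4 S475
G1 X117.519 Y93.499 F1513
G1 X121.880 Y90.201
G1 X130.614 Y78.506
G1 X138.604 Y62.195
G1 X140.733 Y45.047
M5
G0 X44.528 Y100.776
M4 S475
G1 X105.399 Y100.776 F1513
G1 X105.399 Y56.027
G1 X44.528 Y56.027
G1 X44.528 Y100.776
M5
G0 X0.000 Y0.000

Since the viewBox matches the mm dimensions, user units are millimetres directly. The only transform is the Y-flip y_m = 112.003 − y_svg.

Shape 1 is a open polyline drawn with `<path>`. Its stroke #ff8800 means score at S475, F1513. After flipping Y the toolpath is (43.975,20.888) → (113.384,37.077) → (118.823,36.987) → (119.752,42.350) → (80.097,66.277) → (139.460,87.400).

Shape 2 is a cubic bezier drawn with `<path>`. Its stroke #ff8800 means score at S475, F1513. After flipping Y the toolpath is (122.650,84.623) → (117.519,93.499) → (121.880,90.201) → (130.614,78.506) → (138.604,62.195) → (140.733,45.047).

Shape 3 is a rectangle drawn with `<rect>`. Its stroke #ff8800 means score at S475, F1513. After flipping Y the toolpath is (44.528,100.776) → (105.399,100.776) → (105.399,56.027) → (44.528,56.027) → (44.528,100.776), returning to the start.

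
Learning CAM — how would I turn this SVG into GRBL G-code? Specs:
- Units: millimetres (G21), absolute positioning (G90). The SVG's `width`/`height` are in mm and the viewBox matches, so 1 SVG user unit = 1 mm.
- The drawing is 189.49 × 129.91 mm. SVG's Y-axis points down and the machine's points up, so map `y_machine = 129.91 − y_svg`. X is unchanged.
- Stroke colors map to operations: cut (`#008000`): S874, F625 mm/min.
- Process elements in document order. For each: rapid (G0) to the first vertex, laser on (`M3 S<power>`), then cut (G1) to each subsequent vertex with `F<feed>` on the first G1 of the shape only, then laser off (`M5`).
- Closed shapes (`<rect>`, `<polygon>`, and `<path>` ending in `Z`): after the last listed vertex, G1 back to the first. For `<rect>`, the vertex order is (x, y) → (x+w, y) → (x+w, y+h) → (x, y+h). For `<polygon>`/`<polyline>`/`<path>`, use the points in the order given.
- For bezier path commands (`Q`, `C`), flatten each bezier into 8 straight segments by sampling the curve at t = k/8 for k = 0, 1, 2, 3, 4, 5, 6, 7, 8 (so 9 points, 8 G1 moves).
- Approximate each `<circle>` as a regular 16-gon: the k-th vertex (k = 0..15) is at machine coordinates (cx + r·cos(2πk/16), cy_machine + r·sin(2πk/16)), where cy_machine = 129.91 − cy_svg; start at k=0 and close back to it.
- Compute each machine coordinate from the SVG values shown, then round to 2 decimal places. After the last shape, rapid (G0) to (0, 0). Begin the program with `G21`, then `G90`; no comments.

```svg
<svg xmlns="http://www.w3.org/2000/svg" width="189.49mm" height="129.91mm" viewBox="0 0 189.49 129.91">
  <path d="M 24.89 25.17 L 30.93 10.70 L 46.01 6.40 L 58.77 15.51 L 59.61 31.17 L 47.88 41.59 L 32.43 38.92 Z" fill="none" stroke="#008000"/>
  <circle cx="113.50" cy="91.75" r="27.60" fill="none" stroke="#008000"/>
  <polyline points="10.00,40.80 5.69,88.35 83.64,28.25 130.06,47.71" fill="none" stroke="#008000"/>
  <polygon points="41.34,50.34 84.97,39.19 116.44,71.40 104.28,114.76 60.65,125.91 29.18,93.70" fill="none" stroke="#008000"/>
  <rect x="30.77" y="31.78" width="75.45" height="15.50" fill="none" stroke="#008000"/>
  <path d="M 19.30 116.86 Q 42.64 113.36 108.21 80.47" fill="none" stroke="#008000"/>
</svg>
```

Since the viewBox matches the mm dimensions, user units are millimetres directly. The only transform is the Y-flip y_m = 129.91 − y_svg.

Shape 1 is a regular polygon drawn with `<path>`. Its stroke #008000 means cut at S874, F625. After flipping Y the toolpath is (24.89,104.74) → (30.93,119.21) → (46.01,123.51) → (58.77,114.40) → (59.61,98.74) → (47.88,88.32) → (32.43,90.99) → (24.89,104.74), returning to the start.

Shape 2 is a circle drawn with `<circle>`. Its stroke #008000 means cut at S874, F625. After flipping Y the toolpath is (141.10,38.16) → (139.00,48.72) → (133.02,57.68) → (124.06,63.66) → (113.50,65.76) → (102.94,63.66) → (93.98,57.68) → (88.00,48.72) → (85.90,38.16) → (88.00,27.60) → (93.98,18.64) → (102.94,12.66) → (113.50,10.56) → (124.06,12.66) → (133.02,18.64) → (139.00,27.60) → (141.10,38.16), returning to the start.

Shape 3 is a open polyline drawn with `<polyline>`. Its stroke #008000 means cut at S874, F625. After flipping Y the toolpath is (10.00,89.11) → (5.69,41.56) → (83.64,101.66) → (130.06,82.20).

Shape 4 is a regular polygon drawn with `<polygon>`. Its stroke #008000 means cut at S874, F625. After flipping Y the toolpath is (41.34,79.57) → (84.97,90.72) → (116.44,58.51) → (104.28,15.15) → (60.65,4.00) → (29.18,36.21) → (41.34,79.57), returning to the start.

Shape 5 is a rectangle drawn with `<rect>`. Its stroke #008000 means cut at S874, F625. After flipping Y the toolpath is (30.77,98.13) → (106.22,98.13) → (106.22,82.63) → (30.77,82.63) → (30.77,98.13), returning to the start.

Shape 6 is a quadratic bezier drawn with `<path>`. Its stroke #008000 means cut at S874, F625. After flipping Y the toolpath is (19.30,13.05) → (25.79,14.38) → (33.61,16.64) → (42.74,19.81) → (53.20,23.90) → (64.97,28.91) → (78.06,34.83) → (92.48,41.68) → (108.21,49.44).

G21
G90
G0 X24.89 Y104.74
M3 S874
G1 X30.93 Y119.21 F625
G1 X46.01 Y123.51
G1 X58.77 Y114.40
G1 X59.61 Y98.74
G1 X47.88 Y88.32
G1 X32.43 Y90.99
G1 X24.89 Y104.74
M5
G0 X141.10 Y38.16
M3 S874
G1 X139.00 Y48.72 F625
G1 X133.02 Y57.68
G1 X124.06 Y63.66
G1 X113.50 Y65.76
G1 X102.94 Y63.66
G1 X93.98 Y57.68
G1 X88.00 Y48.72
G1 X85.90 Y38.16
G1 X88.00 Y27.60
G1 X93.98 Y18.64
G1 X102.94 Y12.66
G1 X113.50 Y10.56
G1 X124.06 Y12.66
G1 X133.02 Y18.64
G1 X139.00 Y27.60
G1 X141.10 Y38.16
M5
G0 X10.00 Y89.11
M3 S874
G1 X5.69 Y41.56 F625
G1 X83.64 Y101.66
G1 X130.06 Y82.20
M5
G0 X41.34 Y79.57
M3 S874
G1 X84.97 Y90.72 F625
G1 X116.44 Y58.51
G1 X104.28 Y15.15
G1 X60.65 Y4.00
G1 X29.18 Y36.21
G1 X41.34 Y79.57
M5
G0 X30.77 Y98.13
M3 S874
G1 X106.22 Y98.13 F625
G1 X106.22 Y82.63
G1 X30.77 Y82.63
G1 X30.77 Y98.13
M5
G0 X19.30 Y13.05
M3 S874
G1 X25.79 Y14.38 F625
G1 X33.61 Y16.64
G1 X42.74 Y19.81
G1 X53.20 Y23.90
G1 X64.97 Y28.91
G1 X78.06 Y34.83
G1 X92.48 Y41.68
G1 X108.21 Y49.44
M5
G0 X0.00 Y0.00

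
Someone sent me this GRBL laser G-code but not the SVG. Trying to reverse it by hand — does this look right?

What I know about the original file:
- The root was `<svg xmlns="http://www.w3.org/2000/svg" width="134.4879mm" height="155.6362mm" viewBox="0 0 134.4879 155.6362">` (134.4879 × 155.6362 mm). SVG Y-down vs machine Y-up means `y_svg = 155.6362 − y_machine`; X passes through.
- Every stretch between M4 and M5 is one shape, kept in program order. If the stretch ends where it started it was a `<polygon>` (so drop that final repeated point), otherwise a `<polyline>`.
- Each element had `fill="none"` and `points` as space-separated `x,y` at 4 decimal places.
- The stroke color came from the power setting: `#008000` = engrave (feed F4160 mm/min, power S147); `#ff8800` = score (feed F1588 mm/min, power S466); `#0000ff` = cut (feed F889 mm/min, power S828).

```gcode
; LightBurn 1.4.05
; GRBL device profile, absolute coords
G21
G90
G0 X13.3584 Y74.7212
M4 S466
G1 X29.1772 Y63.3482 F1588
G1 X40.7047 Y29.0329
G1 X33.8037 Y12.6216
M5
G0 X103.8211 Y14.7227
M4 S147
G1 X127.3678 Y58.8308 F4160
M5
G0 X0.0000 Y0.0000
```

Machine Y-up, SVG Y-down with viewBox height 155.6362, so y_svg = 155.6362 − y_machine; X carries over.

Run 1: power S466 maps to stroke `#ff8800` (score). The run is open, so emit a `<polyline>` with points (Y-flipped): 13.3584,80.9150 29.1772,92.2880 40.7047,126.6033 33.8037,143.0146.

Run 2: power S147 maps to stroke `#008000` (engrave). The run is open, so emit a `<polyline>` with points (Y-flipped): 103.8211,140.9135 127.3678,96.8054.

<svg xmlns="http://www.w3.org/2000/svg" width="134.4879mm" height="155.6362mm" viewBox="0 0 134.4879 155.6362">
  <polyline points="13.3584,80.9150 29.1772,92.2880 40.7047,126.6033 33.8037,143.0146" fill="none" stroke="#ff8800"/>
  <polyline points="103.8211,140.9135 127.3678,96.8054" fill="none" stroke="#008000"/>
</svg>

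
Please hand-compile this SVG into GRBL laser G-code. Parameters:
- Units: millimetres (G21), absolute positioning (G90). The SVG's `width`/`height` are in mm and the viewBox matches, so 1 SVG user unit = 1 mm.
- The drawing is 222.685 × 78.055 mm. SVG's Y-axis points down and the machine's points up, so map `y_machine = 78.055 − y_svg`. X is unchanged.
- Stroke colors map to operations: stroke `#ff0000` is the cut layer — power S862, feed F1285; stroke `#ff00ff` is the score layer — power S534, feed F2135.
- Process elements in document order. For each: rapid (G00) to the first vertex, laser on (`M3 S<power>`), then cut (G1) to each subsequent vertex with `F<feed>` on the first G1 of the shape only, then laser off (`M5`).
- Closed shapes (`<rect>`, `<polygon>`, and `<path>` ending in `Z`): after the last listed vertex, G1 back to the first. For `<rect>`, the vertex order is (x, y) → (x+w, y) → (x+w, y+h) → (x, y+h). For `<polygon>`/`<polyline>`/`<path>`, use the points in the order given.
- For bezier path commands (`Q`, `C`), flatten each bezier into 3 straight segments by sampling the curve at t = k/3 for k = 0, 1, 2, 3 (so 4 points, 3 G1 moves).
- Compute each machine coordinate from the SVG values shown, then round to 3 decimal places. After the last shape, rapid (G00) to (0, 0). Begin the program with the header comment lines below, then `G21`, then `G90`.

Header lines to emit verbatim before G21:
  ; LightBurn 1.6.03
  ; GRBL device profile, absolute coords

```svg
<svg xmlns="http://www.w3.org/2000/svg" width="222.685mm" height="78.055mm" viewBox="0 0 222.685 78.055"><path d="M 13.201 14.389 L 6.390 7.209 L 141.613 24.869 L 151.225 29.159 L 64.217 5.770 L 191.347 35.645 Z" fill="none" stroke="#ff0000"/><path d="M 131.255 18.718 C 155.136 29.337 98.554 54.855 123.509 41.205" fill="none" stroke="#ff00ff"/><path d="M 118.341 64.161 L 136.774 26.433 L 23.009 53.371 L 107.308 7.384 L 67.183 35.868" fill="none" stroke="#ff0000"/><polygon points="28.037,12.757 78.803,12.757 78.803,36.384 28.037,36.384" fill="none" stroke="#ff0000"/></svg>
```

; LightBurn 1.6.03
; GRBL device profile, absolute coords
G21
G90
G00 X13.201 Y63.666
M3 S862
G1 X6.390 Y70.846 F1285
G1 X141.613 Y53.186
G1 X151.225 Y48.896
G1 X64.217 Y72.285
G1 X191.347 Y42.410
G1 X13.201 Y63.666
M5
G00 X131.255 Y59.337
M3 S534
G1 X134.315 Y45.754 F2135
G1 X119.733 Y34.254
G1 X123.509 Y36.850
M5
G00 X118.341 Y13.894
M3 S862
G1 X136.774 Y51.622 F1285
G1 X23.009 Y24.684
G1 X107.308 Y70.671
G1 X67.183 Y42.187
M5
G00 X28.037 Y65.298
M3 S862
G1 X78.803 Y65.298 F1285
G1 X78.803 Y41.671
G1 X28.037 Y41.671
G1 X28.037 Y65.298
M5
G00 X0.000 Y0.000

viewBox `0 0 222.685 78.055` with mm width/height → 1 unit = 1 mm. Flip: y_m = 78.055 − y_svg.

**Shape 1** — `<path>` closed polygon, stroke `#ff0000` → cut (S862, F1285). Machine vertices: (13.201,63.666) → (6.390,70.846) → (141.613,53.186) → (151.225,48.896) → (64.217,72.285) → (191.347,42.410) → (13.201,63.666). Closed: final G1 returns to the first vertex.

**Shape 2** — `<path>` cubic bezier, stroke `#ff00ff` → score (S534, F2135). Control points (SVG): P0=(131.255,18.718), P1=(155.136,29.337), P2=(98.554,54.855), P3=(123.509,41.205); sampled at t=k/3. Machine vertices: (131.255,59.337) → (134.315,45.754) → (119.733,34.254) → (123.509,36.850). Open path.

**Shape 3** — `<path>` open polyline, stroke `#ff0000` → cut (S862, F1285). Machine vertices: (118.341,13.894) → (136.774,51.622) → (23.009,24.684) → (107.308,70.671) → (67.183,42.187). Open path.

**Shape 4** — `<polygon>` rectangle, stroke `#ff0000` → cut (S862, F1285). Machine vertices: (28.037,65.298) → (78.803,65.298) → (78.803,41.671) → (28.037,41.671) → (28.037,65.298). Closed: final G1 returns to the first vertex.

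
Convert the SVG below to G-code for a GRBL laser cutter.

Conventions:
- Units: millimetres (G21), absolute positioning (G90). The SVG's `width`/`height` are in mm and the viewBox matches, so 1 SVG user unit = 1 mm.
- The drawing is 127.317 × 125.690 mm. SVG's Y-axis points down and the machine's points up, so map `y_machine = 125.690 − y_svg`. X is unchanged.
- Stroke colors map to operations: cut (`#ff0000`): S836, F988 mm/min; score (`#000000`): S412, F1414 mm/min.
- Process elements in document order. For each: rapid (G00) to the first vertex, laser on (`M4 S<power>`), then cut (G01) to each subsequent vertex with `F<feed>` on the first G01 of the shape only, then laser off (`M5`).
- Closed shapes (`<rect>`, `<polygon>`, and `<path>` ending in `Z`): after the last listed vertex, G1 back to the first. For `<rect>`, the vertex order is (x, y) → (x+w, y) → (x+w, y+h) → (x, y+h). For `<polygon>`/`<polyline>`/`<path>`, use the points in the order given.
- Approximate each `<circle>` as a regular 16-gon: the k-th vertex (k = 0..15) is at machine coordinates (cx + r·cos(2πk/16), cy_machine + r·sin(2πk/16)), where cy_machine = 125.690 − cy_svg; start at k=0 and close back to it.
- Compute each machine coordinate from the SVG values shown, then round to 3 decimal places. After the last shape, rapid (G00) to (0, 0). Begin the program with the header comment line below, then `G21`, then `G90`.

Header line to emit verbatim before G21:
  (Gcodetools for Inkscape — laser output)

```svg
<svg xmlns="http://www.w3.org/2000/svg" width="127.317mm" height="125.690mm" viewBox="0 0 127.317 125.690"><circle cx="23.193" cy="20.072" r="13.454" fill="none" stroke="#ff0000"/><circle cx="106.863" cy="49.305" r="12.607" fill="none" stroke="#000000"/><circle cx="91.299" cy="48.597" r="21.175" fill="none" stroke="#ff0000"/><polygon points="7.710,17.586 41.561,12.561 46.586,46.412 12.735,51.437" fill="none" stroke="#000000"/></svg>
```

(Gcodetools for Inkscape — laser output)
G21
G90
G00 X36.647 Y105.618
M4 S836
G01 X35.623 Y110.767 F988
G01 X32.706 Y115.131
G01 X28.342 Y118.048
G01 X23.193 Y119.072
G01 X18.044 Y118.048
G01 X13.680 Y115.131
G01 X10.763 Y110.767
G01 X9.739 Y105.618
G01 X10.763 Y100.469
G01 X13.680 Y96.105
G01 X18.044 Y93.188
G01 X23.193 Y92.164
G01 X28.342 Y93.188
G01 X32.706 Y96.105
G01 X35.623 Y100.469
G01 X36.647 Y105.618
M5
G00 X119.470 Y76.385
M4 S412
G01 X118.510 Y81.209 F1414
G01 X115.777 Y85.299
G01 X111.687 Y88.032
G01 X106.863 Y88.992
G01 X102.039 Y88.032
G01 X97.949 Y85.299
G01 X95.216 Y81.209
G01 X94.256 Y76.385
G01 X95.216 Y71.561
G01 X97.949 Y67.471
G01 X102.039 Y64.738
G01 X106.863 Y63.778
G01 X111.687 Y64.738
G01 X115.777 Y67.471
G01 X118.510 Y71.561
G01 X119.470 Y76.385
M5
G00 X112.474 Y77.093
M4 S836
G01 X110.862 Y85.196 F988
G01 X106.272 Y92.066
G01 X99.402 Y96.656
G01 X91.299 Y98.268
G01 X83.196 Y96.656
G01 X76.326 Y92.066
G01 X71.736 Y85.196
G01 X70.124 Y77.093
G01 X71.736 Y68.990
G01 X76.326 Y62.120
G01 X83.196 Y57.530
G01 X91.299 Y55.918
G01 X99.402 Y57.530
G01 X106.272 Y62.120
G01 X110.862 Y68.990
G01 X112.474 Y77.093
M5
G00 X7.710 Y108.104
M4 S412
G01 X41.561 Y113.129 F1414
G01 X46.586 Y79.278
G01 X12.735 Y74.253
G01 X7.710 Y108.104
M5
G00 X0.000 Y0.000

Since the viewBox matches the mm dimensions, user units are millimetres directly. The only transform is the Y-flip y_m = 125.690 − y_svg.

Shape 1 is a circle drawn with `<circle>`. Its stroke #ff0000 means cut at S836, F988. After flipping Y the toolpath is (36.647,105.618) → (35.623,110.767) → (32.706,115.131) → (28.342,118.048) → (23.193,119.072) → (18.044,118.048) → (13.680,115.131) → (10.763,110.767) → (9.739,105.618) → (10.763,100.469) → (13.680,96.105) → (18.044,93.188) → (23.193,92.164) → (28.342,93.188) → (32.706,96.105) → (35.623,100.469) → (36.647,105.618), returning to the start.

Shape 2 is a circle drawn with `<circle>`. Its stroke #000000 means score at S412, F1414. After flipping Y the toolpath is (119.470,76.385) → (118.510,81.209) → (115.777,85.299) → (111.687,88.032) → (106.863,88.992) → (102.039,88.032) → (97.949,85.299) → (95.216,81.209) → (94.256,76.385) → (95.216,71.561) → (97.949,67.471) → (102.039,64.738) → (106.863,63.778) → (111.687,64.738) → (115.777,67.471) → (118.510,71.561) → (119.470,76.385), returning to the start.

Shape 3 is a circle drawn with `<circle>`. Its stroke #ff0000 means cut at S836, F988. After flipping Y the toolpath is (112.474,77.093) → (110.862,85.196) → (106.272,92.066) → (99.402,96.656) → (91.299,98.268) → (83.196,96.656) → (76.326,92.066) → (71.736,85.196) → (70.124,77.093) → (71.736,68.990) → (76.326,62.120) → (83.196,57.530) → (91.299,55.918) → (99.402,57.530) → (106.272,62.120) → (110.862,68.990) → (112.474,77.093), returning to the start.

Shape 4 is a regular polygon drawn with `<polygon>`. Its stroke #000000 means score at S412, F1414. After flipping Y the toolpath is (7.710,108.104) → (41.561,113.129) → (46.586,79.278) → (12.735,74.253) → (7.710,108.104), returning to the start.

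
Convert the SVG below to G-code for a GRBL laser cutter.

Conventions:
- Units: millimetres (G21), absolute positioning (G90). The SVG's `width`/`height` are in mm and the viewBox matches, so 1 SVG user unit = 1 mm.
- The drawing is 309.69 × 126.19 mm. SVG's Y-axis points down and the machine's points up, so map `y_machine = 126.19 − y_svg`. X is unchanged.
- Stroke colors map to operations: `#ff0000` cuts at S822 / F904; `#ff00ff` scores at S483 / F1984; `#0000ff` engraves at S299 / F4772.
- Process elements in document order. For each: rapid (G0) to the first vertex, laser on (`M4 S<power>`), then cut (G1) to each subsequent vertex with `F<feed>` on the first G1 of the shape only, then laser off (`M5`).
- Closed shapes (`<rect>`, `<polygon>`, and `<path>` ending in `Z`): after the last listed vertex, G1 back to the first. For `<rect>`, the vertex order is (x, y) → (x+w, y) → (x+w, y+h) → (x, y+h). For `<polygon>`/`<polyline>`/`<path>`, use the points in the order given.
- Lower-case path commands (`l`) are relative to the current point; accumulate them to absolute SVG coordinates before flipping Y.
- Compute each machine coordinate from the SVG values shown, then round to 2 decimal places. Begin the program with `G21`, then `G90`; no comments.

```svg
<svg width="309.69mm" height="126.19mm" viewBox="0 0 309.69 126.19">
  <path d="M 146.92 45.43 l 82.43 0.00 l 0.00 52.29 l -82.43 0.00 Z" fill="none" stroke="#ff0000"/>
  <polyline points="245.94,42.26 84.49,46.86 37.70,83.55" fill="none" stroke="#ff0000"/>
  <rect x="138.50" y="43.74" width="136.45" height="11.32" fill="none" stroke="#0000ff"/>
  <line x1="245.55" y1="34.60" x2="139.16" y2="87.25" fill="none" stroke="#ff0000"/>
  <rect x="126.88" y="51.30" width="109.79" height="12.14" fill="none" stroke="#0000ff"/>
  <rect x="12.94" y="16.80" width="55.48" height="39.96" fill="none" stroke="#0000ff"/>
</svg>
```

G21
G90
G0 X146.92 Y80.76
M4 S822
G1 X229.35 Y80.76 F904
G1 X229.35 Y28.47
G1 X146.92 Y28.47
G1 X146.92 Y80.76
M5
G0 X245.94 Y83.93
M4 S822
G1 X84.49 Y79.33 F904
G1 X37.70 Y42.64
M5
G0 X138.50 Y82.45
M4 S299
G1 X274.95 Y82.45 F4772
G1 X274.95 Y71.13
G1 X138.50 Y71.13
G1 X138.50 Y82.45
M5
G0 X245.55 Y91.59
M4 S822
G1 X139.16 Y38.94 F904
M5
G0 X126.88 Y74.89
M4 S299
G1 X236.67 Y74.89 F4772
G1 X236.67 Y62.75
G1 X126.88 Y62.75
G1 X126.88 Y74.89
M5
G0 X12.94 Y109.39
M4 S299
G1 X68.42 Y109.39 F4772
G1 X68.42 Y69.43
G1 X12.94 Y69.43
G1 X12.94 Y109.39
M5

Since the viewBox matches the mm dimensions, user units are millimetres directly. The only transform is the Y-flip y_m = 126.19 − y_svg.

Shape 1 is a rectangle drawn with `<path>`. Its stroke #ff0000 means cut at S822, F904. After flipping Y the toolpath is (146.92,80.76) → (229.35,80.76) → (229.35,28.47) → (146.92,28.47) → (146.92,80.76), returning to the start.

Shape 2 is a open polyline drawn with `<polyline>`. Its stroke #ff0000 means cut at S822, F904. After flipping Y the toolpath is (245.94,83.93) → (84.49,79.33) → (37.70,42.64).

Shape 3 is a rectangle drawn with `<rect>`. Its stroke #0000ff means engrave at S299, F4772. After flipping Y the toolpath is (138.50,82.45) → (274.95,82.45) → (274.95,71.13) → (138.50,71.13) → (138.50,82.45), returning to the start.

Shape 4 is a line segment drawn with `<line>`. Its stroke #ff0000 means cut at S822, F904. After flipping Y the toolpath is (245.55,91.59) → (139.16,38.94).

Shape 5 is a rectangle drawn with `<rect>`. Its stroke #0000ff means engrave at S299, F4772. After flipping Y the toolpath is (126.88,74.89) → (236.67,74.89) → (236.67,62.75) → (126.88,62.75) → (126.88,74.89), returning to the start.

Shape 6 is a rectangle drawn with `<rect>`. Its stroke #0000ff means engrave at S299, F4772. After flipping Y the toolpath is (12.94,109.39) → (68.42,109.39) → (68.42,69.43) → (12.94,69.43) → (12.94,109.39), returning to the start.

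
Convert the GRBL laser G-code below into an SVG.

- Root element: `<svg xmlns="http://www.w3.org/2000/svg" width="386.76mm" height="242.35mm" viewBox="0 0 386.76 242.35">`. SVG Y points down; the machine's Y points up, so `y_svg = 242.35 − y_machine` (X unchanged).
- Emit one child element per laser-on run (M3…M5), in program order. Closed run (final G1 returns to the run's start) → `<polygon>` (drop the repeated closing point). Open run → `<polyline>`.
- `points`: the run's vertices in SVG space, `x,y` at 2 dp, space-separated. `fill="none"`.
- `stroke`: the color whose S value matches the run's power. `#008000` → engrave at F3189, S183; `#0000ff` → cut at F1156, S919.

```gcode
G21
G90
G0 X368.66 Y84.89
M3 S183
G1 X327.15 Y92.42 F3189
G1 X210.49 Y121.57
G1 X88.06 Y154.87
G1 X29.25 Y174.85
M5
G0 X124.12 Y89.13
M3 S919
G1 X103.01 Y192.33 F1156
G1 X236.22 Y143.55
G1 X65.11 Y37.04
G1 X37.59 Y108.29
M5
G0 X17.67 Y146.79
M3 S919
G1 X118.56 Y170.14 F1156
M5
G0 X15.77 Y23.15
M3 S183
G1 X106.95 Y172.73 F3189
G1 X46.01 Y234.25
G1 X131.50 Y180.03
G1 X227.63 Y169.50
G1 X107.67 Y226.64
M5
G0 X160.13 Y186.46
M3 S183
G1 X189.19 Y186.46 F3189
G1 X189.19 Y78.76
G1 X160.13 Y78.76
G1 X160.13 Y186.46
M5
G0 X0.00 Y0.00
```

<svg xmlns="http://www.w3.org/2000/svg" width="386.76mm" height="242.35mm" viewBox="0 0 386.76 242.35">
  <polyline points="368.66,157.46 327.15,149.93 210.49,120.78 88.06,87.48 29.25,67.50" fill="none" stroke="#008000"/>
  <polyline points="124.12,153.22 103.01,50.02 236.22,98.80 65.11,205.31 37.59,134.06" fill="none" stroke="#0000ff"/>
  <polyline points="17.67,95.56 118.56,72.21" fill="none" stroke="#0000ff"/>
  <polyline points="15.77,219.20 106.95,69.62 46.01,8.10 131.50,62.32 227.63,72.85 107.67,15.71" fill="none" stroke="#008000"/>
  <polygon points="160.13,55.89 189.19,55.89 189.19,163.59 160.13,163.59" fill="none" stroke="#008000"/>
</svg>

Machine Y-up, SVG Y-down with viewBox height 242.35, so y_svg = 242.35 − y_machine; X carries over.

Run 1: the run's S183 means `#008000` (engrave). The run is open, so emit a `<polyline>` with points (Y-flipped): 368.66,157.46 327.15,149.93 210.49,120.78 88.06,87.48 29.25,67.50.

Run 2: power S919 maps to stroke `#0000ff` (cut). The run is open, so emit a `<polyline>` with points (Y-flipped): 124.12,153.22 103.01,50.02 236.22,98.80 65.11,205.31 37.59,134.06.

Run 3: the run's S919 means `#0000ff` (cut). The run is open, so emit a `<polyline>` with points (Y-flipped): 17.67,95.56 118.56,72.21.

Run 4: the run's S183 means `#008000` (engrave). The run is open, so emit a `<polyline>` with points (Y-flipped): 15.77,219.20 106.95,69.62 46.01,8.10 131.50,62.32 227.63,72.85 107.67,15.71.

Run 5: S183 ⇒ engrave layer `#008000`. The run returns to its start, so emit a `<polygon>` with points (Y-flipped): 160.13,55.89 189.19,55.89 189.19,163.59 160.13,163.59.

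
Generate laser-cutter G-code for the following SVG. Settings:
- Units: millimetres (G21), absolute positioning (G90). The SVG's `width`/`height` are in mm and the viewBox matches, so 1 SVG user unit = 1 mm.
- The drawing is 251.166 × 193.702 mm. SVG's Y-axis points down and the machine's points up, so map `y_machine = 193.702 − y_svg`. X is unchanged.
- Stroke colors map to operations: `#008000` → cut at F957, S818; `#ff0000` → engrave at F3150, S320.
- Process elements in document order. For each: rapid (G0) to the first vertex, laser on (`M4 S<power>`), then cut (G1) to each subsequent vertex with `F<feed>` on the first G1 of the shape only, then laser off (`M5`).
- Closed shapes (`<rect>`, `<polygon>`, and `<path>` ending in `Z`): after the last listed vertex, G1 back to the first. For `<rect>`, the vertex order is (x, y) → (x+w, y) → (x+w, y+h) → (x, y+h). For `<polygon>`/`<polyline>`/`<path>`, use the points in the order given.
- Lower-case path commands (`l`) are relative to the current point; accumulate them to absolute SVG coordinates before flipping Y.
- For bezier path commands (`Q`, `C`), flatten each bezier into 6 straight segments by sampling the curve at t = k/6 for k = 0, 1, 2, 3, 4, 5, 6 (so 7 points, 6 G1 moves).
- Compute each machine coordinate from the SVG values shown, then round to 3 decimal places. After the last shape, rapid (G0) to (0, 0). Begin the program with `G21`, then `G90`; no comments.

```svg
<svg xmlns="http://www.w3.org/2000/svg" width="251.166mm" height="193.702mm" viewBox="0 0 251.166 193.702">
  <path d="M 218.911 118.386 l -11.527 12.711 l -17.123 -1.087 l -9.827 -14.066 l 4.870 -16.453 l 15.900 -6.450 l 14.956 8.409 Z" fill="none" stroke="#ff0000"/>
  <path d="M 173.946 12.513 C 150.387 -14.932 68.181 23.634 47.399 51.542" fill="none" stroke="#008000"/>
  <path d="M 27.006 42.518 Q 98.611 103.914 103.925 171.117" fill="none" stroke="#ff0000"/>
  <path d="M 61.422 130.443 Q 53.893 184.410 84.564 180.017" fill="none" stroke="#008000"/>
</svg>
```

viewBox `0 0 251.166 193.702` with mm width/height → 1 unit = 1 mm. Flip: y_m = 193.702 − y_svg.

**Shape 1** — `<path>` regular polygon, stroke `#ff0000` → engrave (S320, F3150). Machine vertices: (218.911,75.316) → (207.384,62.605) → (190.261,63.692) → (180.434,77.758) → (185.304,94.211) → (201.204,100.661) → (216.160,92.252) → (218.911,75.316). Closed: final G1 returns to the first vertex.

**Shape 2** — `<path>` cubic bezier, stroke `#008000` → cut (S818, F957). Control points (SVG): P0=(173.946,12.513), P1=(150.387,-14.932), P2=(68.181,23.634), P3=(47.399,51.542); sampled at t=k/6. Machine vertices: (173.946,181.189) → (157.835,189.766) → (135.285,189.470) → (109.631,182.432) → (84.209,170.781) → (62.353,156.647) → (47.399,142.160). Open path.

**Shape 3** — `<path>` quadratic bezier, stroke `#ff0000` → engrave (S320, F3150). Control points (SVG): P0=(27.006,42.518), P1=(98.611,103.914), P2=(103.925,171.117); sampled at t=k/6. Machine vertices: (27.006,151.184) → (49.033,130.557) → (67.377,109.608) → (82.038,88.336) → (93.017,66.742) → (100.312,44.825) → (103.925,22.585). Open path.

**Shape 4** — `<path>` quadratic bezier, stroke `#008000` → cut (S818, F957). Control points (SVG): P0=(61.422,130.443), P1=(53.893,184.410), P2=(84.564,180.017); sampled at t=k/6. Machine vertices: (61.422,63.259) → (59.973,46.891) → (60.647,33.765) → (63.443,23.882) → (68.361,17.241) → (75.401,13.842) → (84.564,13.685). Open path.

G21
G90
G0 X218.911 Y75.316
M4 S320
G1 X207.384 Y62.605 F3150
G1 X190.261 Y63.692
G1 X180.434 Y77.758
G1 X185.304 Y94.211
G1 X201.204 Y100.661
G1 X216.160 Y92.252
G1 X218.911 Y75.316
M5
G0 X173.946 Y181.189
M4 S818
G1 X157.835 Y189.766 F957
G1 X135.285 Y189.470
G1 X109.631 Y182.432
G1 X84.209 Y170.781
G1 X62.353 Y156.647
G1 X47.399 Y142.160
M5
G0 X27.006 Y151.184
M4 S320
G1 X49.033 Y130.557 F3150
G1 X67.377 Y109.608
G1 X82.038 Y88.336
G1 X93.017 Y66.742
G1 X100.312 Y44.825
G1 X103.925 Y22.585
M5
G0 X61.422 Y63.259
M4 S818
G1 X59.973 Y46.891 F957
G1 X60.647 Y33.765
G1 X63.443 Y23.882
G1 X68.361 Y17.241
G1 X75.401 Y13.842
G1 X84.564 Y13.685
M5
G0 X0.000 Y0.000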